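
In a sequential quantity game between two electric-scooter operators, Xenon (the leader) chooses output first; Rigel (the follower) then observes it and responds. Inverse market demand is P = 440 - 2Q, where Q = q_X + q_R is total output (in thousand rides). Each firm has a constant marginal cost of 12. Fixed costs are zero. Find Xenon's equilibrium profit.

11449

The follower Rigel best-responds to any q_X: π_R = (440 - 2Q)q_R - 12q_R.
Follower FOC: 428 - 2q_X - 4q_R = 0, so q_R(q_X) = (428 - 2q_X)/4.
The leader anticipates this reaction. Substituting into P = 440 - 2Q gives P = 226 - q_X, so π_X = (226 - q_X)q_X - 12q_X.
Maximising: ∂π_X/∂q_X = 214 - 2q_X = 0, giving q_X = 107.
Then q_R = (428 - 2·107)/4 = 107/2.
Price P = 440 - 2·(321/2) = 119.
Xenon's profit: (119 - 12)·107 = 11449.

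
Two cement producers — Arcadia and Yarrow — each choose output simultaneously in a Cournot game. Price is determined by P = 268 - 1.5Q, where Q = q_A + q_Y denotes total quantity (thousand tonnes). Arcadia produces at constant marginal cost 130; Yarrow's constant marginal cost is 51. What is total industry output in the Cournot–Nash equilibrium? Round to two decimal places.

78.89

Arcadia's profit: π_A = (268 - 1.5Q)q_A - (130q_A). Setting ∂π_A/∂q_A = 0: 138 - 3q_A - (3/2)(q_Y) = 0.
Yarrow's profit: π_Y = (268 - 1.5Q)q_Y - (51q_Y). Setting ∂π_Y/∂q_Y = 0: 217 - 3q_Y - (3/2)(q_A) = 0.
Best responses: q_A = (138 - (3/2)q_Y)/3, q_Y = (217 - (3/2)q_A)/3.
Substituting one into the other gives q_A = 118/9 and q_Y = 592/9.
Total output Q = 118/9 + 592/9 = 710/9.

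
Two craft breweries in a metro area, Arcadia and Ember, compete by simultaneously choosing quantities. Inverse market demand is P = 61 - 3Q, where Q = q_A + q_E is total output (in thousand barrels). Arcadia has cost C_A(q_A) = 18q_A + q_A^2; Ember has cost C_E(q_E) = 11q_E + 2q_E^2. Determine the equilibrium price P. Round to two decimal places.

37.72

Arcadia's profit: π_A = (61 - 3Q)q_A - (18q_A + q_A²). Setting ∂π_A/∂q_A = 0: 43 - 8q_A - 3(q_E) = 0.
Ember's profit: π_E = (61 - 3Q)q_E - (11q_E + 2q_E²). Setting ∂π_E/∂q_E = 0: 50 - 10q_E - 3(q_A) = 0.
So q_A = (43 - 3q_E)/8 and q_E = (50 - 3q_A)/10.
Solving the pair: q_A = 280/71, q_E = 271/71.
Total output Q = 551/71, so price P = 61 - 3·(551/71) = 37.7183.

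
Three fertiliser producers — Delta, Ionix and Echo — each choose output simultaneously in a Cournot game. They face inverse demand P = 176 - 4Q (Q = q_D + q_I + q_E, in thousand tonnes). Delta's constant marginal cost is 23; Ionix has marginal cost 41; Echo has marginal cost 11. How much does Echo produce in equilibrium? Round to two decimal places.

12.94

Delta's profit: π_D = (176 - 4Q)q_D - (23q_D). Setting ∂π_D/∂q_D = 0: 153 - 8q_D - 4(q_I + q_E) = 0.
Ionix's first-order condition: 135 - 8q_I - 4(q_D + q_E) = 0.
Echo's profit: π_E = (176 - 4Q)q_E - (11q_E). Setting ∂π_E/∂q_E = 0: 165 - 8q_E - 4(q_D + q_I) = 0.
Summing all 3 equations gives 453 − 16Q = 0, hence Q = 453/16.
Back-substituting: q_D = (153 − 453/4)/4 = 159/16, q_I = (135 − 453/4)/4 = 87/16, q_E = (165 − 453/4)/4 = 207/16.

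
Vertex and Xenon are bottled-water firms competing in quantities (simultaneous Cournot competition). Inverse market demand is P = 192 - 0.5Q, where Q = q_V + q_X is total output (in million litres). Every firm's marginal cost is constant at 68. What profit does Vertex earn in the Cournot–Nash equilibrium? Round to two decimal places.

3416.89

Each firm earns π_i = (192 - 0.5Q)q_i - 68q_i.
Setting ∂π_i/∂q_i = 0 with rivals' quantities fixed: 124 - q_i - (1/2)q_j = 0.
By symmetry each firm produces the same amount; substituting q_j = q_i yields q_i = 124/(3/2) = 248/3.
Price P = 192 - (1/2)·(496/3) = 328/3.
Vertex's profit: (328/3 - 68)·(248/3) = 3416.8889.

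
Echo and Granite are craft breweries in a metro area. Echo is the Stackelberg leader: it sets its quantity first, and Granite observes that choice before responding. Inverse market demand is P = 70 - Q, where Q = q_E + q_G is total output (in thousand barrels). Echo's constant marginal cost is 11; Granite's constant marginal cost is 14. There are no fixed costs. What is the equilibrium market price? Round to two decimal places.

26.50

The follower Granite best-responds to any q_E: π_G = (70 - Q)q_G - 14q_G.
∂π_G/∂q_G = 56 - q_E - 2q_G = 0 gives the reaction function q_G = (56 - q_E)/2.
Echo substitutes q_G(q_E) into its own profit: π_E = q_E(70 - q_E - (56 - q_E)/2) - 11q_E = (42 - (1/2)q_E)q_E - 11q_E.
Maximising: ∂π_E/∂q_E = 31 - q_E = 0, giving q_E = 31.
Then q_G = (56 - 31)/2 = 25/2.
Total output Q = 87/2, so price P = 70 - 87/2 = 53/2.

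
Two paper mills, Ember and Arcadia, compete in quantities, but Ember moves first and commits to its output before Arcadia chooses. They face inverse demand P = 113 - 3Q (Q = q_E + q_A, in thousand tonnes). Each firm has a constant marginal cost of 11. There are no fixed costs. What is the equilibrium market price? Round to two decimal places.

36.50

The follower Arcadia best-responds to any q_E: π_A = (113 - 3Q)q_A - 11q_A.
∂π_A/∂q_A = 102 - 3q_E - 6q_A = 0 gives the reaction function q_A = (102 - 3q_E)/6.
Ember substitutes q_A(q_E) into its own profit: π_E = q_E(113 - 3q_E - (102 - 3q_E)/2) - 11q_E = (62 - (3/2)q_E)q_E - 11q_E.
Maximising: ∂π_E/∂q_E = 51 - 3q_E = 0, giving q_E = 17.
Then q_A = (102 - 3·17)/6 = 17/2.
Total output Q = 51/2, so price P = 113 - 3·(51/2) = 73/2.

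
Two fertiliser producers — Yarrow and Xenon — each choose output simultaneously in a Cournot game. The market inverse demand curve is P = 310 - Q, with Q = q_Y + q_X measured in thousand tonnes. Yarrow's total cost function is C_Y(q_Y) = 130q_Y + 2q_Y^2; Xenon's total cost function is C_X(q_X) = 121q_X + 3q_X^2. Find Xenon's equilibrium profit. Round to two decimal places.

1648.01

Yarrow's profit: π_Y = (310 - Q)q_Y - (130q_Y + 2q_Y²). Setting ∂π_Y/∂q_Y = 0: 180 - 6q_Y - (q_X) = 0.
Xenon's first-order condition: 189 - 8q_X - (q_Y) = 0.
So q_Y = (180 - q_X)/6 and q_X = (189 - q_Y)/8.
Solving the pair: q_Y = 1251/47, q_X = 954/47.
Price P = 310 - 46.9149 = 263.0851.
Xenon's profit: 263.0851·(954/47) - 121·(954/47) - 3(954/47)² = 1648.0145.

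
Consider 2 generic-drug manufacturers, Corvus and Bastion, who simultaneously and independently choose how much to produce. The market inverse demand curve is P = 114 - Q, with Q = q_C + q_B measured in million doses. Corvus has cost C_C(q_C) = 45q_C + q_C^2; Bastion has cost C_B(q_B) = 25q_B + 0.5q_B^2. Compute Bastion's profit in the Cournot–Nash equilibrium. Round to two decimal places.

Corvus's profit: π_C = (114 - Q)q_C - (45q_C + q_C²). Setting ∂π_C/∂q_C = 0: 69 - 4q_C - (q_B) = 0.
Bastion's profit: π_B = (114 - Q)q_B - (25q_B + (1/2)q_B²). Setting ∂π_B/∂q_B = 0: 89 - 3q_B - (q_C) = 0.
So q_C = (69 - q_B)/4 and q_B = (89 - q_C)/3.
Solving the pair: q_C = 118/11, q_B = 287/11.
Price P = 114 - 405/11 = 849/11.
Bastion's profit: (849/11)·(287/11) - 25·(287/11) - (1/2)(287/11)² = 1021.1033.

1021.10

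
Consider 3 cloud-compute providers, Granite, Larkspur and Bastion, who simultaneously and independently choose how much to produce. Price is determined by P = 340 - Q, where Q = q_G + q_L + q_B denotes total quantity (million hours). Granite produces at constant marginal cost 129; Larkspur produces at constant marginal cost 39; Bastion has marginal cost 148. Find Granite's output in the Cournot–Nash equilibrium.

35

Granite's profit: π_G = (340 - Q)q_G - (129q_G). Setting ∂π_G/∂q_G = 0: 211 - 2q_G - (q_L + q_B) = 0.
Larkspur's first-order condition: 301 - 2q_L - (q_G + q_B) = 0.
Bastion's first-order condition: 192 - 2q_B - (q_G + q_L) = 0.
Summing all 3 equations gives 704 − 4Q = 0, hence Q = 176.
Back-substituting: q_G = (211 − 176) = 35, q_L = (301 − 176) = 125, q_B = (192 − 176) = 16.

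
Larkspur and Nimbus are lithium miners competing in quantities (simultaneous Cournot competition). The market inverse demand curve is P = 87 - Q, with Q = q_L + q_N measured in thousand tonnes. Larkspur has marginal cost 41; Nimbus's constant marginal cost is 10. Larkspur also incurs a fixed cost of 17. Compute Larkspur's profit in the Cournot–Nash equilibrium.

Larkspur's profit: π_L = (87 - Q)q_L - (41q_L). Setting ∂π_L/∂q_L = 0: 46 - 2q_L - (q_N) = 0.
Nimbus's profit: π_N = (87 - Q)q_N - (10q_N). Setting ∂π_N/∂q_N = 0: 77 - 2q_N - (q_L) = 0.
So q_L = (46 - q_N)/2 and q_N = (77 - q_L)/2.
Substituting one into the other gives q_L = 5 and q_N = 36.
Price P = 87 - 41 = 46.
Larkspur's profit: (46 - 41)·5 - 17 = 8.

8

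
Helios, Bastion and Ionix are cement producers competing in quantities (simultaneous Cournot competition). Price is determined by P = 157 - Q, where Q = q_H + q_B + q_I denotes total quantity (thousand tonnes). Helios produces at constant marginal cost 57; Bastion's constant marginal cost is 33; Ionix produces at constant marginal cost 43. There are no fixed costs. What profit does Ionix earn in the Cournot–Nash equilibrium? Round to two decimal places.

Helios's profit: π_H = (157 - Q)q_H - (57q_H). Setting ∂π_H/∂q_H = 0: 100 - 2q_H - (q_B + q_I) = 0.
Bastion's first-order condition: 124 - 2q_B - (q_H + q_I) = 0.
Ionix's profit: π_I = (157 - Q)q_I - (43q_I). Setting ∂π_I/∂q_I = 0: 114 - 2q_I - (q_H + q_B) = 0.
Adding the 3 conditions: 338 − 2Q − 2Q = 0, i.e. Q = 169/2.
Back-substituting: q_H = (100 − 169/2) = 31/2, q_B = (124 − 169/2) = 79/2, q_I = (114 − 169/2) = 59/2.
Price P = 157 - 169/2 = 145/2.
Ionix's profit: (145/2 - 43)·(59/2) = 870.2500.

870.25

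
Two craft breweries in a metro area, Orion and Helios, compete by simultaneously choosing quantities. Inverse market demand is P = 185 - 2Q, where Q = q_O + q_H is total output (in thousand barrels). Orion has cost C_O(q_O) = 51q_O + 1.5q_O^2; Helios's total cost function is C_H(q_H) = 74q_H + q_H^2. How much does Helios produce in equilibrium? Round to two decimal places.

13.39

Orion's profit: π_O = (185 - 2Q)q_O - (51q_O + (3/2)q_O²). Setting ∂π_O/∂q_O = 0: 134 - 7q_O - 2(q_H) = 0.
Helios's first-order condition: 111 - 6q_H - 2(q_O) = 0.
So q_O = (134 - 2q_H)/7 and q_H = (111 - 2q_O)/6.
Substituting one into the other gives q_O = 291/19 and q_H = 509/38.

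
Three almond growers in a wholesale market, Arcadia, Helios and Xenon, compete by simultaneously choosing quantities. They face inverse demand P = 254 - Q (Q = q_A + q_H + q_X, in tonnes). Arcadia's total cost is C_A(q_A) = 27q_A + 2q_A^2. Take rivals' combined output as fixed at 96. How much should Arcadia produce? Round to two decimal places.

With rivals' combined output fixed at 96, Arcadia's profit is π_A = (254 - 96 - q_A)q_A - (27q_A + 2q_A²) = (158 - q_A)q_A - (27q_A + 2q_A²).
∂π_A/∂q_A = 131 - 6q_A = 0, so q_A = 131/6.

21.83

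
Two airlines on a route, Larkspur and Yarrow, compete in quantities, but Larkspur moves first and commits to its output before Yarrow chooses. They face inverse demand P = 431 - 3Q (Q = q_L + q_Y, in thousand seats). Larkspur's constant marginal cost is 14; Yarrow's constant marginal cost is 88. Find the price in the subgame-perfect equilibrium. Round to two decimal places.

136.75

Solve by backward induction. Given q_L, the follower Yarrow maximises π_Y = (431 - 3q_L - 3q_Y)q_Y - 88q_Y.
∂π_Y/∂q_Y = 343 - 3q_L - 6q_Y = 0 gives the reaction function q_Y = (343 - 3q_L)/6.
The leader anticipates this reaction. Substituting into P = 431 - 3Q gives P = 519/2 - (3/2)q_L, so π_L = (519/2 - (3/2)q_L)q_L - 14q_L.
Maximising: ∂π_L/∂q_L = 491/2 - 3q_L = 0, giving q_L = 491/6.
Then q_Y = (343 - 3·(491/6))/6 = 65/4.
Total output Q = 1177/12, so price P = 431 - 3·(1177/12) = 547/4.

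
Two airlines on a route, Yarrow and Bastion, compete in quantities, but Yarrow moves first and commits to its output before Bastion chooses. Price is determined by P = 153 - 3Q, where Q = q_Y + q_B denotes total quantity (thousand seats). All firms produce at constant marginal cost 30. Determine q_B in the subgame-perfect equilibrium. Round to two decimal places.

Solve by backward induction. Given q_Y, the follower Bastion maximises π_B = (153 - 3q_Y - 3q_B)q_B - 30q_B.
Setting the follower's marginal profit to zero, 123 - 3q_Y - 6q_B = 0, i.e. q_B = (123 - 3q_Y)/6.
Yarrow substitutes q_B(q_Y) into its own profit: π_Y = q_Y(153 - 3q_Y - (123 - 3q_Y)/2) - 30q_Y = (183/2 - (3/2)q_Y)q_Y - 30q_Y.
Maximising: ∂π_Y/∂q_Y = 123/2 - 3q_Y = 0, giving q_Y = 41/2.
Then q_B = (123 - 3·(41/2))/6 = 41/4.

10.25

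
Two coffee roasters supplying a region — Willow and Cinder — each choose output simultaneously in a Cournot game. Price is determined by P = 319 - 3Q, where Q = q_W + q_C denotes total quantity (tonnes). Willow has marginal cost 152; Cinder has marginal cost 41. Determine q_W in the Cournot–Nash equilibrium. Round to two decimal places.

6.22

Willow's profit: π_W = (319 - 3Q)q_W - (152q_W). Setting ∂π_W/∂q_W = 0: 167 - 6q_W - 3(q_C) = 0.
Cinder's first-order condition: 278 - 6q_C - 3(q_W) = 0.
Rearranging gives the reaction functions q_W = (167 - 3q_C)/6 and q_C = (278 - 3q_W)/6.
Substituting one into the other gives q_W = 56/9 and q_C = 389/9.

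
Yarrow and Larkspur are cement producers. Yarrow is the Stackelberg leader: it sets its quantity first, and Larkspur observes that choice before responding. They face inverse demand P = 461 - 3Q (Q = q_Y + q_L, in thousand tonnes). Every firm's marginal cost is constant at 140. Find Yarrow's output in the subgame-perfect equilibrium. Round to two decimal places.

Solve by backward induction. Given q_Y, the follower Larkspur maximises π_L = (461 - 3q_Y - 3q_L)q_L - 140q_L.
Follower FOC: 321 - 3q_Y - 6q_L = 0, so q_L(q_Y) = (321 - 3q_Y)/6.
The leader anticipates this reaction. Substituting into P = 461 - 3Q gives P = 601/2 - (3/2)q_Y, so π_Y = (601/2 - (3/2)q_Y)q_Y - 140q_Y.
Leader FOC: 321/2 - 3q_Y = 0, so q_Y = 107/2.
Then q_L = (321 - 3·(107/2))/6 = 107/4.

53.50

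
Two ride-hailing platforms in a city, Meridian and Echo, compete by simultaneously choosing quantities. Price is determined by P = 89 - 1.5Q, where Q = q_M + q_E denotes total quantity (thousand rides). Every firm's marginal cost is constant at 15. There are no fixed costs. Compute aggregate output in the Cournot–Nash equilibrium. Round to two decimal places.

32.89

Each firm earns π_i = (89 - 1.5Q)q_i - 15q_i.
First-order condition (treating rivals' output as given): 74 - 3q_i - (3/2)q_j = 0.
By symmetry each firm produces the same amount; substituting q_j = q_i yields q_i = 74/(9/2) = 148/9.
Total output Q = 148/9 + 148/9 = 296/9.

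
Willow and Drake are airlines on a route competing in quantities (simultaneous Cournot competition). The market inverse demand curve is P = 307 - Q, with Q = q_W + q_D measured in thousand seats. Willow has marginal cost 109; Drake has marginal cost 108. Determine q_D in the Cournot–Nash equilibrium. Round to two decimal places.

66.67

Willow's profit: π_W = (307 - Q)q_W - (109q_W). Setting ∂π_W/∂q_W = 0: 198 - 2q_W - (q_D) = 0.
Drake's first-order condition: 199 - 2q_D - (q_W) = 0.
So q_W = (198 - q_D)/2 and q_D = (199 - q_W)/2.
Solving the pair: q_W = 197/3, q_D = 200/3.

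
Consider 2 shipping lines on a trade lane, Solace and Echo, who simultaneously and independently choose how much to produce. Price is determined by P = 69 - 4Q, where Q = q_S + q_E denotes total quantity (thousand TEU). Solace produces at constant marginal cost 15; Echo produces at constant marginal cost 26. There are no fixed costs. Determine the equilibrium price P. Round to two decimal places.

36.67

Solace's profit: π_S = (69 - 4Q)q_S - (15q_S). Setting ∂π_S/∂q_S = 0: 54 - 8q_S - 4(q_E) = 0.
Echo's profit: π_E = (69 - 4Q)q_E - (26q_E). Setting ∂π_E/∂q_E = 0: 43 - 8q_E - 4(q_S) = 0.
Rearranging gives the reaction functions q_S = (54 - 4q_E)/8 and q_E = (43 - 4q_S)/8.
Solving the pair: q_S = 65/12, q_E = 8/3.
Total output Q = 97/12, so price P = 69 - 4·(97/12) = 110/3.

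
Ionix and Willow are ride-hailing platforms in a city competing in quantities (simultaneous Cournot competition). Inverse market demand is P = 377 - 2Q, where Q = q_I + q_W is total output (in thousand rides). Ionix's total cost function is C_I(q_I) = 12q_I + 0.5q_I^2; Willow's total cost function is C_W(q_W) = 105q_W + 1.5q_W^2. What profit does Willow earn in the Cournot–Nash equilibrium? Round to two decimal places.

Ionix's profit: π_I = (377 - 2Q)q_I - (12q_I + (1/2)q_I²). Setting ∂π_I/∂q_I = 0: 365 - 5q_I - 2(q_W) = 0.
Willow's first-order condition: 272 - 7q_W - 2(q_I) = 0.
So q_I = (365 - 2q_W)/5 and q_W = (272 - 2q_I)/7.
Substituting one into the other gives q_I = 64.8710 and q_W = 630/31.
Price P = 377 - 2·85.1935 = 206.6129.
Willow's profit: 206.6129·(630/31) - 105·(630/31) - (3/2)(630/31)² = 1445.5255.

1445.53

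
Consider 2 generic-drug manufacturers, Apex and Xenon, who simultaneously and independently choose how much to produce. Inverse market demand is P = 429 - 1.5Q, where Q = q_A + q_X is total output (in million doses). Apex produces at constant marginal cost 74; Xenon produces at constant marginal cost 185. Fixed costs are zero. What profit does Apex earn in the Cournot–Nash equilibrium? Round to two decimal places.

Apex's profit: π_A = (429 - 1.5Q)q_A - (74q_A). Setting ∂π_A/∂q_A = 0: 355 - 3q_A - (3/2)(q_X) = 0.
Xenon's profit: π_X = (429 - 1.5Q)q_X - (185q_X). Setting ∂π_X/∂q_X = 0: 244 - 3q_X - (3/2)(q_A) = 0.
Rearranging gives the reaction functions q_A = (355 - (3/2)q_X)/3 and q_X = (244 - (3/2)q_A)/3.
Solving the pair: q_A = 932/9, q_X = 266/9.
Price P = 429 - (3/2)·(1198/9) = 688/3.
Apex's profit: (688/3 - 74)·(932/9) = 16085.6296.

16085.63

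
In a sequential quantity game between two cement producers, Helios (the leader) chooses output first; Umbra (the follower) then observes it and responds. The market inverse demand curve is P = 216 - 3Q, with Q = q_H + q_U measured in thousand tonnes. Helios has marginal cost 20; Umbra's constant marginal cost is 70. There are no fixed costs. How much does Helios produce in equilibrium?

41

Solve by backward induction. Given q_H, the follower Umbra maximises π_U = (216 - 3q_H - 3q_U)q_U - 70q_U.
Follower FOC: 146 - 3q_H - 6q_U = 0, so q_U(q_H) = (146 - 3q_H)/6.
Helios substitutes q_U(q_H) into its own profit: π_H = q_H(216 - 3q_H - (146 - 3q_H)/2) - 20q_H = (143 - (3/2)q_H)q_H - 20q_H.
Maximising: ∂π_H/∂q_H = 123 - 3q_H = 0, giving q_H = 41.
Then q_U = (146 - 3·41)/6 = 23/6.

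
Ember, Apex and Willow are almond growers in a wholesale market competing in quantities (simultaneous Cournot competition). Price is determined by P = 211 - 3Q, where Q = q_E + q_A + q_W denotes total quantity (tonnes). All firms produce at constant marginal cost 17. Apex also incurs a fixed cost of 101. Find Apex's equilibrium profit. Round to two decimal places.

A representative firm's profit is π_i = q_i(211 - 3Q) - 17q_i.
First-order condition (treating rivals' output as given): 194 - 6q_i - 3·Σ_{j≠i} q_j = 0.
By symmetry each firm produces the same amount; substituting Σ_{j≠i} q_j = 2q_i yields q_i = 194/12 = 97/6.
Price P = 211 - 3·(97/2) = 131/2.
Apex's profit: (131/2 - 17)·(97/6) - 101 = 683.0833.

683.08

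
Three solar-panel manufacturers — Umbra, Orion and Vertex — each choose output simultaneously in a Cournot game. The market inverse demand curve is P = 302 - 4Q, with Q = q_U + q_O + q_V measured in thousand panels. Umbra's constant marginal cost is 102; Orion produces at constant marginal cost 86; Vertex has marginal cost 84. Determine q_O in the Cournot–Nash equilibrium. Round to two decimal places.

Umbra's profit: π_U = (302 - 4Q)q_U - (102q_U). Setting ∂π_U/∂q_U = 0: 200 - 8q_U - 4(q_O + q_V) = 0.
Orion's first-order condition: 216 - 8q_O - 4(q_U + q_V) = 0.
Vertex's first-order condition: 218 - 8q_V - 4(q_U + q_O) = 0.
Adding the 3 conditions: 634 − 8Q − 8Q = 0, i.e. Q = 317/8.
Back-substituting: q_U = (200 − 317/2)/4 = 83/8, q_O = (216 − 317/2)/4 = 115/8, q_V = (218 − 317/2)/4 = 119/8.

14.38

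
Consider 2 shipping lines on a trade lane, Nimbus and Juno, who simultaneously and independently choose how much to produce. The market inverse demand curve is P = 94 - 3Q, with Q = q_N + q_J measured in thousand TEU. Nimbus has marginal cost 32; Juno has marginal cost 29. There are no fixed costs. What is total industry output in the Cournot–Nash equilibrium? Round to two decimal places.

Nimbus's profit: π_N = (94 - 3Q)q_N - (32q_N). Setting ∂π_N/∂q_N = 0: 62 - 6q_N - 3(q_J) = 0.
Juno's first-order condition: 65 - 6q_J - 3(q_N) = 0.
Rearranging gives the reaction functions q_N = (62 - 3q_J)/6 and q_J = (65 - 3q_N)/6.
Substituting one into the other gives q_N = 59/9 and q_J = 68/9.
Total output Q = 59/9 + 68/9 = 127/9.

14.11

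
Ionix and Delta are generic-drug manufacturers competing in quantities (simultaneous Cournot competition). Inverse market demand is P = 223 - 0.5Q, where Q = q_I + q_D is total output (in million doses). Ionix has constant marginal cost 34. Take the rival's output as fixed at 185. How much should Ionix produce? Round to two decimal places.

With the rival's output fixed at 185, Ionix's profit is π_I = (223 - (1/2)·185 - (1/2)q_I)q_I - (34q_I) = (261/2 - (1/2)q_I)q_I - (34q_I).
∂π_I/∂q_I = 193/2 - q_I = 0, so q_I = 193/2.

96.50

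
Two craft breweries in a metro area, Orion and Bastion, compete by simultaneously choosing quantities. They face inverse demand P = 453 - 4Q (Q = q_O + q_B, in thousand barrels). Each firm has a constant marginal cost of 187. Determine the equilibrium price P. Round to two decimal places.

A representative firm's profit is π_i = q_i(453 - 4Q) - 187q_i.
Setting ∂π_i/∂q_i = 0 with rivals' quantities fixed: 266 - 8q_i - 4q_j = 0.
By symmetry each firm produces the same amount; substituting q_j = q_i yields q_i = 266/12 = 133/6.
Total output Q = 133/3, so price P = 453 - 4·(133/3) = 827/3.

275.67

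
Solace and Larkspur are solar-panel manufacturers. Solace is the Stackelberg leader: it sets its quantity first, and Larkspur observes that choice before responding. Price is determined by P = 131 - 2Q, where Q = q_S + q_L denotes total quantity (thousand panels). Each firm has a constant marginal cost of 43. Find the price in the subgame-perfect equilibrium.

The follower Larkspur best-responds to any q_S: π_L = (131 - 2Q)q_L - 43q_L.
∂π_L/∂q_L = 88 - 2q_S - 4q_L = 0 gives the reaction function q_L = (88 - 2q_S)/4.
The leader anticipates this reaction. Substituting into P = 131 - 2Q gives P = 87 - q_S, so π_S = (87 - q_S)q_S - 43q_S.
The leader's first-order condition 44 - 2q_S = 0 yields q_S = 22.
Then q_L = (88 - 2·22)/4 = 11.
Total output Q = 33, so price P = 131 - 2·33 = 65.

65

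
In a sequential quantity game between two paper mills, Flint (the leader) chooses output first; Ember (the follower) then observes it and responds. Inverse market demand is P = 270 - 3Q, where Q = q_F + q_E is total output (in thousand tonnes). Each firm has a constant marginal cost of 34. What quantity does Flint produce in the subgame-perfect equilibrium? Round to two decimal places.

39.33

Solve by backward induction. Given q_F, the follower Ember maximises π_E = (270 - 3q_F - 3q_E)q_E - 34q_E.
∂π_E/∂q_E = 236 - 3q_F - 6q_E = 0 gives the reaction function q_E = (236 - 3q_F)/6.
The leader anticipates this reaction. Substituting into P = 270 - 3Q gives P = 152 - (3/2)q_F, so π_F = (152 - (3/2)q_F)q_F - 34q_F.
The leader's first-order condition 118 - 3q_F = 0 yields q_F = 118/3.
Then q_E = (236 - 3·(118/3))/6 = 59/3.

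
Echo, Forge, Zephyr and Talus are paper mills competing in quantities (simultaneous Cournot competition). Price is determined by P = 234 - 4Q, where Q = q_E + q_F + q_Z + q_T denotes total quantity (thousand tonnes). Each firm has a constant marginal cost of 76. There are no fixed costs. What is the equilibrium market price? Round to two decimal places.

A representative firm's profit is π_i = q_i(234 - 4Q) - 76q_i.
Setting ∂π_i/∂q_i = 0 with rivals' quantities fixed: 158 - 8q_i - 4·Σ_{j≠i} q_j = 0.
By symmetry each firm produces the same amount; substituting Σ_{j≠i} q_j = 3q_i yields q_i = 158/20 = 79/10.
Total output Q = 158/5, so price P = 234 - 4·(158/5) = 538/5.

107.60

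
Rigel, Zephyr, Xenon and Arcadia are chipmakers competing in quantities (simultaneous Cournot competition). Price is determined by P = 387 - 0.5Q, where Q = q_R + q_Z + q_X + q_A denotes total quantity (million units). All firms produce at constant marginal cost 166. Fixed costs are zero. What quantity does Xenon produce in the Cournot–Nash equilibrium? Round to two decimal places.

A representative firm's profit is π_i = q_i(387 - 0.5Q) - 166q_i.
Setting ∂π_i/∂q_i = 0 with rivals' quantities fixed: 221 - q_i - (1/2)·Σ_{j≠i} q_j = 0.
By symmetry each firm produces the same amount; substituting Σ_{j≠i} q_j = 3q_i yields q_i = 221/(5/2) = 442/5.

88.40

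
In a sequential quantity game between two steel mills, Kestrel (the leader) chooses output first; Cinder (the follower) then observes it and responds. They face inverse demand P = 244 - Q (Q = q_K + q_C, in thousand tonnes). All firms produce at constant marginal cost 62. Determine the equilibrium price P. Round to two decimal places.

107.50

The follower Cinder best-responds to any q_K: π_C = (244 - Q)q_C - 62q_C.
∂π_C/∂q_C = 182 - q_K - 2q_C = 0 gives the reaction function q_C = (182 - q_K)/2.
The leader anticipates this reaction. Substituting into P = 244 - Q gives P = 153 - (1/2)q_K, so π_K = (153 - (1/2)q_K)q_K - 62q_K.
Leader FOC: 91 - q_K = 0, so q_K = 91.
Then q_C = (182 - 91)/2 = 91/2.
Total output Q = 273/2, so price P = 244 - 273/2 = 215/2.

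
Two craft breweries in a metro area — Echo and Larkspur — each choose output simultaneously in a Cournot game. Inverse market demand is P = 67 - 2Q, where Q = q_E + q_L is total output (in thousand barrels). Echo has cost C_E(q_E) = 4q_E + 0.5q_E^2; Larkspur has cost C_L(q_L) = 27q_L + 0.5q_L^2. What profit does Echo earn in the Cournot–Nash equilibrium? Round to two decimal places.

313.07

Echo's profit: π_E = (67 - 2Q)q_E - (4q_E + (1/2)q_E²). Setting ∂π_E/∂q_E = 0: 63 - 5q_E - 2(q_L) = 0.
Larkspur's profit: π_L = (67 - 2Q)q_L - (27q_L + (1/2)q_L²). Setting ∂π_L/∂q_L = 0: 40 - 5q_L - 2(q_E) = 0.
Rearranging gives the reaction functions q_E = (63 - 2q_L)/5 and q_L = (40 - 2q_E)/5.
Substituting one into the other gives q_E = 235/21 and q_L = 74/21.
Price P = 67 - 2·(103/7) = 263/7.
Echo's profit: (263/7)·(235/21) - 4·(235/21) - (1/2)(235/21)² = 313.0669.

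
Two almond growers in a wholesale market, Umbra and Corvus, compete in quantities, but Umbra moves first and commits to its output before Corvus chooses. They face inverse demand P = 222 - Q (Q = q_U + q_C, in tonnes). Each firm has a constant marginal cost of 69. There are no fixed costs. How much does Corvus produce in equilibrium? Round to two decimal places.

38.25

The follower Corvus best-responds to any q_U: π_C = (222 - Q)q_C - 69q_C.
Follower FOC: 153 - q_U - 2q_C = 0, so q_C(q_U) = (153 - q_U)/2.
The leader anticipates this reaction. Substituting into P = 222 - Q gives P = 291/2 - (1/2)q_U, so π_U = (291/2 - (1/2)q_U)q_U - 69q_U.
Maximising: ∂π_U/∂q_U = 153/2 - q_U = 0, giving q_U = 153/2.
Then q_C = (153 - 153/2)/2 = 153/4.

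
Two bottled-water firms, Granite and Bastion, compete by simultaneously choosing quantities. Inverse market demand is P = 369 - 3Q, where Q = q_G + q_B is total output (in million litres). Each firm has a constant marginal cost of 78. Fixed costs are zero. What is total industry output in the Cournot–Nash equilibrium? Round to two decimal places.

Each firm earns π_i = (369 - 3Q)q_i - 78q_i.
First-order condition (treating rivals' output as given): 291 - 6q_i - 3q_j = 0.
By symmetry each firm produces the same amount; substituting q_j = q_i yields q_i = 291/9 = 97/3.
Total output Q = 97/3 + 97/3 = 194/3.

64.67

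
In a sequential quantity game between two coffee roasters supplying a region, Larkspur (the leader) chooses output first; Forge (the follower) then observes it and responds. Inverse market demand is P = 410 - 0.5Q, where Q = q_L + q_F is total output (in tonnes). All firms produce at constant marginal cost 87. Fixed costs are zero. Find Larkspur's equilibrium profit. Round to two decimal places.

26082.25

The follower Forge best-responds to any q_L: π_F = (410 - 0.5Q)q_F - 87q_F.
∂π_F/∂q_F = 323 - (1/2)q_L - q_F = 0 gives the reaction function q_F = (323 - (1/2)q_L).
Larkspur substitutes q_F(q_L) into its own profit: π_L = q_L(410 - (1/2)q_L - (323 - (1/2)q_L)/2) - 87q_L = (497/2 - (1/4)q_L)q_L - 87q_L.
The leader's first-order condition 323/2 - (1/2)q_L = 0 yields q_L = 323.
Then q_F = (323 - (1/2)·323) = 323/2.
Price P = 410 - (1/2)·(969/2) = 671/4.
Larkspur's profit: (671/4 - 87)·323 = 26082.2500.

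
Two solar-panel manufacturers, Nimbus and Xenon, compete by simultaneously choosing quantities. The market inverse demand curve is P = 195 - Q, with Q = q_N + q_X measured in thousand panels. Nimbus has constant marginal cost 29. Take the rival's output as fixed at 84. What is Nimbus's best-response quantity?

41

With the rival's output fixed at 84, Nimbus's profit is π_N = (195 - 84 - q_N)q_N - (29q_N) = (111 - q_N)q_N - (29q_N).
∂π_N/∂q_N = 82 - 2q_N = 0, so q_N = 41.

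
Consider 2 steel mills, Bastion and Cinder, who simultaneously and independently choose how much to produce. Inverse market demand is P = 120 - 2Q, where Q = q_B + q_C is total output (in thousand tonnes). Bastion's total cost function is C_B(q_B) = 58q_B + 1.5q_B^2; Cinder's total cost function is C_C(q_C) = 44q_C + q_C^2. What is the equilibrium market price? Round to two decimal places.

86.95

Bastion's profit: π_B = (120 - 2Q)q_B - (58q_B + (3/2)q_B²). Setting ∂π_B/∂q_B = 0: 62 - 7q_B - 2(q_C) = 0.
Cinder's first-order condition: 76 - 6q_C - 2(q_B) = 0.
Best responses: q_B = (62 - 2q_C)/7, q_C = (76 - 2q_B)/6.
Substituting one into the other gives q_B = 110/19 and q_C = 204/19.
Total output Q = 314/19, so price P = 120 - 2·(314/19) = 1652/19.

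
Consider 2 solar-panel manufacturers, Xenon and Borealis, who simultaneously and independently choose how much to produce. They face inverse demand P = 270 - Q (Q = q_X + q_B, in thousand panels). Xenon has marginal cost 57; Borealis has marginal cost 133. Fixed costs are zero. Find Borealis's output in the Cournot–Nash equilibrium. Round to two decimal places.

20.33

Xenon's profit: π_X = (270 - Q)q_X - (57q_X). Setting ∂π_X/∂q_X = 0: 213 - 2q_X - (q_B) = 0.
Borealis's profit: π_B = (270 - Q)q_B - (133q_B). Setting ∂π_B/∂q_B = 0: 137 - 2q_B - (q_X) = 0.
Best responses: q_X = (213 - q_B)/2, q_B = (137 - q_X)/2.
Substituting one into the other gives q_X = 289/3 and q_B = 61/3.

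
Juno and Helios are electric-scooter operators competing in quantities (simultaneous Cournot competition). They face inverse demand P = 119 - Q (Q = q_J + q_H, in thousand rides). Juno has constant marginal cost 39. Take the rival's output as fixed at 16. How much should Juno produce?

32

With the rival's output fixed at 16, Juno's profit is π_J = (119 - 16 - q_J)q_J - (39q_J) = (103 - q_J)q_J - (39q_J).
∂π_J/∂q_J = 64 - 2q_J = 0, so q_J = 32.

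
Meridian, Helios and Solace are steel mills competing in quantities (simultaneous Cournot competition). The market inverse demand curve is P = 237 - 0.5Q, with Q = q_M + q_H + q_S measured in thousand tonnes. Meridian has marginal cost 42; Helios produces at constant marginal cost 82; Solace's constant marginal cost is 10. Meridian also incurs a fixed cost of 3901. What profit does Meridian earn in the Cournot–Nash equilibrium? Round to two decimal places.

Meridian's profit: π_M = (237 - 0.5Q)q_M - (42q_M). Setting ∂π_M/∂q_M = 0: 195 - q_M - (1/2)(q_H + q_S) = 0.
Helios's first-order condition: 155 - q_H - (1/2)(q_M + q_S) = 0.
Solace's profit: π_S = (237 - 0.5Q)q_S - (10q_S). Setting ∂π_S/∂q_S = 0: 227 - q_S - (1/2)(q_M + q_H) = 0.
Summing all 3 equations gives 577 − 2Q = 0, hence Q = 577/2.
Back-substituting: q_M = (195 − 577/4)/(1/2) = 203/2, q_H = (155 − 577/4)/(1/2) = 43/2, q_S = (227 − 577/4)/(1/2) = 331/2.
Price P = 237 - (1/2)·(577/2) = 371/4.
Meridian's profit: (371/4 - 42)·(203/2) - 3901 = 1250.1250.

1250.13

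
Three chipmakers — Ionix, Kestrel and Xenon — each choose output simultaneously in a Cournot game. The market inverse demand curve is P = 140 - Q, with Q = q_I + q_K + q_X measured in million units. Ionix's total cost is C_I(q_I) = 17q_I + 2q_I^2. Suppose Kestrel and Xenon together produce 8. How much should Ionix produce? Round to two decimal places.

19.17

With rivals' combined output fixed at 8, Ionix's profit is π_I = (140 - 8 - q_I)q_I - (17q_I + 2q_I²) = (132 - q_I)q_I - (17q_I + 2q_I²).
∂π_I/∂q_I = 115 - 6q_I = 0, so q_I = 115/6.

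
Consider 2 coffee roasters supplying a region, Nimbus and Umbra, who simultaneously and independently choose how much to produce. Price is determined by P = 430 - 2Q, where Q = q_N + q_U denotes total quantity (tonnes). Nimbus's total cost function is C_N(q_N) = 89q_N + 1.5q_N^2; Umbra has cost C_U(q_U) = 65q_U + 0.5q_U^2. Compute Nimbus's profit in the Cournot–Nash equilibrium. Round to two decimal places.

3462.21

Nimbus's profit: π_N = (430 - 2Q)q_N - (89q_N + (3/2)q_N²). Setting ∂π_N/∂q_N = 0: 341 - 7q_N - 2(q_U) = 0.
Umbra's first-order condition: 365 - 5q_U - 2(q_N) = 0.
Rearranging gives the reaction functions q_N = (341 - 2q_U)/7 and q_U = (365 - 2q_N)/5.
Substituting one into the other gives q_N = 975/31 and q_U = 1873/31.
Price P = 430 - 2·91.8710 = 246.2581.
Nimbus's profit: 246.2581·(975/31) - 89·(975/31) - (3/2)(975/31)² = 3462.2138.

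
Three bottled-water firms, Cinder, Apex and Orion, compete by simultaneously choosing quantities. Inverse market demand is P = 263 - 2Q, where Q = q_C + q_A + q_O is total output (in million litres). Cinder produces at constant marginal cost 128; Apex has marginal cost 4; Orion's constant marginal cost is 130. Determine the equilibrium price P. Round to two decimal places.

131.25

Cinder's profit: π_C = (263 - 2Q)q_C - (128q_C). Setting ∂π_C/∂q_C = 0: 135 - 4q_C - 2(q_A + q_O) = 0.
Apex's first-order condition: 259 - 4q_A - 2(q_C + q_O) = 0.
Orion's first-order condition: 133 - 4q_O - 2(q_C + q_A) = 0.
Summing all 3 equations gives 527 − 8Q = 0, hence Q = 527/8.
Back-substituting: q_C = (135 − 527/4)/2 = 13/8, q_A = (259 − 527/4)/2 = 509/8, q_O = (133 − 527/4)/2 = 5/8.
Total output Q = 527/8, so price P = 263 - 2·(527/8) = 525/4.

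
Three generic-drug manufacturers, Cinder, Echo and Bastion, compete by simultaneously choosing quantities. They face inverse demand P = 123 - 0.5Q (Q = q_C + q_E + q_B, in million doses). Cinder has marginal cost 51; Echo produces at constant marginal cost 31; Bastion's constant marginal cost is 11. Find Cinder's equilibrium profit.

18

Cinder's profit: π_C = (123 - 0.5Q)q_C - (51q_C). Setting ∂π_C/∂q_C = 0: 72 - q_C - (1/2)(q_E + q_B) = 0.
Echo's profit: π_E = (123 - 0.5Q)q_E - (31q_E). Setting ∂π_E/∂q_E = 0: 92 - q_E - (1/2)(q_C + q_B) = 0.
Bastion's profit: π_B = (123 - 0.5Q)q_B - (11q_B). Setting ∂π_B/∂q_B = 0: 112 - q_B - (1/2)(q_C + q_E) = 0.
Summing all 3 equations gives 276 − 2Q = 0, hence Q = 138.
Back-substituting: q_C = (72 − 69)/(1/2) = 6, q_E = (92 − 69)/(1/2) = 46, q_B = (112 − 69)/(1/2) = 86.
Price P = 123 - (1/2)·138 = 54.
Cinder's profit: (54 - 51)·6 = 18.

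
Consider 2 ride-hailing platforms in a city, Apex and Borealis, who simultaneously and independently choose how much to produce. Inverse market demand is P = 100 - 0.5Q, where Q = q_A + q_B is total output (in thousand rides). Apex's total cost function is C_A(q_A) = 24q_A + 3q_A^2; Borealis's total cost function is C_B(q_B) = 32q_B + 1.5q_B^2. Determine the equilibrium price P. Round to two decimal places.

Apex's profit: π_A = (100 - 0.5Q)q_A - (24q_A + 3q_A²). Setting ∂π_A/∂q_A = 0: 76 - 7q_A - (1/2)(q_B) = 0.
Borealis's first-order condition: 68 - 4q_B - (1/2)(q_A) = 0.
So q_A = (76 - (1/2)q_B)/7 and q_B = (68 - (1/2)q_A)/4.
Solving the pair: q_A = 360/37, q_B = 584/37.
Total output Q = 944/37, so price P = 100 - (1/2)·(944/37) = 87.2432.

87.24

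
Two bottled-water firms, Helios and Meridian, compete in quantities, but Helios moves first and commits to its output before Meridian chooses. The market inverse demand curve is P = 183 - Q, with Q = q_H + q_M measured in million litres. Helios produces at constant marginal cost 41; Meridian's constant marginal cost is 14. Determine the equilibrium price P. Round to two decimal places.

Solve by backward induction. Given q_H, the follower Meridian maximises π_M = (183 - q_H - q_M)q_M - 14q_M.
Follower FOC: 169 - q_H - 2q_M = 0, so q_M(q_H) = (169 - q_H)/2.
Helios substitutes q_M(q_H) into its own profit: π_H = q_H(183 - q_H - (169 - q_H)/2) - 41q_H = (197/2 - (1/2)q_H)q_H - 41q_H.
The leader's first-order condition 115/2 - q_H = 0 yields q_H = 115/2.
Then q_M = (169 - 115/2)/2 = 223/4.
Total output Q = 453/4, so price P = 183 - 453/4 = 279/4.

69.75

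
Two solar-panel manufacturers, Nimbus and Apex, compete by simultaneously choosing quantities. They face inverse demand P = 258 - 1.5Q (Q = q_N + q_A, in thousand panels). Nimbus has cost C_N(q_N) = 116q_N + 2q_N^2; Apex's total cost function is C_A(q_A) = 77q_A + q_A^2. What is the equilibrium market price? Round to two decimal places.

189.64

Nimbus's profit: π_N = (258 - 1.5Q)q_N - (116q_N + 2q_N²). Setting ∂π_N/∂q_N = 0: 142 - 7q_N - (3/2)(q_A) = 0.
Apex's profit: π_A = (258 - 1.5Q)q_A - (77q_A + q_A²). Setting ∂π_A/∂q_A = 0: 181 - 5q_A - (3/2)(q_N) = 0.
Rearranging gives the reaction functions q_N = (142 - (3/2)q_A)/7 and q_A = (181 - (3/2)q_N)/5.
Solving the pair: q_N = 1754/131, q_A = 32.1832.
Total output Q = 45.5725, so price P = 258 - (3/2)·45.5725 = 189.6412.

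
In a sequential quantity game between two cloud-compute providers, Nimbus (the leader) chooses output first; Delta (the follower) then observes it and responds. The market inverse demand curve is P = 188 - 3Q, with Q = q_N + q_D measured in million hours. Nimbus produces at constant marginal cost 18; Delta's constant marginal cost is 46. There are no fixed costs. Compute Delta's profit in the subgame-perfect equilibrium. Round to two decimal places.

154.08

Solve by backward induction. Given q_N, the follower Delta maximises π_D = (188 - 3q_N - 3q_D)q_D - 46q_D.
∂π_D/∂q_D = 142 - 3q_N - 6q_D = 0 gives the reaction function q_D = (142 - 3q_N)/6.
Nimbus substitutes q_D(q_N) into its own profit: π_N = q_N(188 - 3q_N - (142 - 3q_N)/2) - 18q_N = (117 - (3/2)q_N)q_N - 18q_N.
Leader FOC: 99 - 3q_N = 0, so q_N = 33.
Then q_D = (142 - 3·33)/6 = 43/6.
Price P = 188 - 3·(241/6) = 135/2.
Delta's profit: (135/2 - 46)·(43/6) = 1849/12.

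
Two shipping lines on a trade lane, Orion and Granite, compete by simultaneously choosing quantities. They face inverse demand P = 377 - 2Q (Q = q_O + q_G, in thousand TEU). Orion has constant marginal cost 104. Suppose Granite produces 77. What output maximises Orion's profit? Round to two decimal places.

29.75

With the rival's output fixed at 77, Orion's profit is π_O = (377 - 2·77 - 2q_O)q_O - (104q_O) = (223 - 2q_O)q_O - (104q_O).
∂π_O/∂q_O = 119 - 4q_O = 0, so q_O = 119/4.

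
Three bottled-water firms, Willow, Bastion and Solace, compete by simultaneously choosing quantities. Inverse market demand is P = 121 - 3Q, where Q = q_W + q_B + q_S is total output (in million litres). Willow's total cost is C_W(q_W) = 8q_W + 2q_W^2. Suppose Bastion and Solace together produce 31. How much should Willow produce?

With rivals' combined output fixed at 31, Willow's profit is π_W = (121 - 3·31 - 3q_W)q_W - (8q_W + 2q_W²) = (28 - 3q_W)q_W - (8q_W + 2q_W²).
∂π_W/∂q_W = 20 - 10q_W = 0, so q_W = 2.

2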